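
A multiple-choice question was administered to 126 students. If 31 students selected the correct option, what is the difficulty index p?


Item difficulty p = number correct / total examinees
p = 31 / 126
p = 0.246

0.246


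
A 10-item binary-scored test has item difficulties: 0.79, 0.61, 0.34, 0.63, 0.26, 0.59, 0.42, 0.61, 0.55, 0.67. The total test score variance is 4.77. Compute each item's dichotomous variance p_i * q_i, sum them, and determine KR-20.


For each item, compute p_i * q_i:
  Item 1: 0.79 * 0.21 = 0.1659
  Item 2: 0.61 * 0.39 = 0.2379
  Item 3: 0.34 * 0.66 = 0.2244
  Item 4: 0.63 * 0.37 = 0.2331
  Item 5: 0.26 * 0.74 = 0.1924
  Item 6: 0.59 * 0.41 = 0.2419
  Item 7: 0.42 * 0.58 = 0.2436
  Item 8: 0.61 * 0.39 = 0.2379
  Item 9: 0.55 * 0.45 = 0.2475
  Item 10: 0.67 * 0.33 = 0.2211
Sum(p_i * q_i) = 0.1659 + 0.2379 + 0.2244 + 0.2331 + 0.1924 + 0.2419 + 0.2436 + 0.2379 + 0.2475 + 0.2211 = 2.2457
KR-20 = (k/(k-1)) * (1 - Sum(p_i*q_i) / Var_total)
= (10/9) * (1 - 2.2457/4.77)
= 1.1111 * 0.5292
KR-20 = 0.588

0.588


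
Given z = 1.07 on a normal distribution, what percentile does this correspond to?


CDF(z) = 0.5 * (1 + erf(z/sqrt(2)))
erf(0.7566) = 0.7154
CDF = 0.8577
Percentile rank = 0.8577 * 100 = 85.77

85.77


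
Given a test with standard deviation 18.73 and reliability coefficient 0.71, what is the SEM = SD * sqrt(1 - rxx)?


SEM = SD * sqrt(1 - rxx)
SEM = 18.73 * sqrt(1 - 0.71)
SEM = 18.73 * sqrt(0.29) = 18.73 * 0.538516
SEM = 10.0864

10.0864


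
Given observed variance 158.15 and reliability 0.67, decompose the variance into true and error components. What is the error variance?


var_true = rxx * var_obs = 0.67 * 158.15 = 105.9605
var_error = var_obs - var_true
var_error = 158.15 - 105.9605
var_error = 52.1895

52.1895


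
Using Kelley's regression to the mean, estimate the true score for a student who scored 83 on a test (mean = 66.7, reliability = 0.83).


T_est = rxx * X + (1 - rxx) * mean
T_est = 0.83 * 83 + 0.17 * 66.7
T_est = 68.89 + 11.339
T_est = 80.229

80.229


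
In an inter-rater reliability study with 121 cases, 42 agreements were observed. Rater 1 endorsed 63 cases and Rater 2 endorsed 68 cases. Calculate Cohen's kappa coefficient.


P_o = 42/121 = 0.347107
P_e = (63*68 + 58*53) / 14641 = 0.502561
kappa = (P_o - P_e) / (1 - P_e)
kappa = (0.347107 - 0.502561) / (1 - 0.502561)
kappa = -0.3125

-0.3125


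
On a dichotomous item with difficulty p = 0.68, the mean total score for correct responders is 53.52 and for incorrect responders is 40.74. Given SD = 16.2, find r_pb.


q = 1 - p = 0.32
rpb = ((M1 - M0) / SD) * sqrt(p * q)
rpb = ((53.52 - 40.74) / 16.2) * sqrt(0.68 * 0.32)
rpb = 0.368

0.368


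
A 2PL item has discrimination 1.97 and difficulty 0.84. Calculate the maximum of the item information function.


For 2PL, max info at theta = b = 0.84
I_max = a^2 / 4 = 1.97^2 / 4
= 3.8809 / 4
I_max = 0.9702

0.9702


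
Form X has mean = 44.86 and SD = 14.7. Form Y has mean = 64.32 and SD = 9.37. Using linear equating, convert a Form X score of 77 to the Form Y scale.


slope = SD_Y / SD_X = 9.37 / 14.7 ~ 0.6374
intercept = mean_Y - slope * mean_X = 64.32 - (9.37 / 14.7) * 44.86 ~ 35.7256
Y = slope * X + intercept. To avoid rounding drift from the rounded slope/intercept, evaluate the equivalent form Y = mean_Y + SD_Y * (X - mean_X) / SD_X at full precision:
Y = 64.32 + 9.37 * (77 - 44.86) / 14.7
Y = 64.32 + 9.37 * 32.14 / 14.7
Y = 64.32 + 301.1518 / 14.7
Y = 64.32 + 20.4865
Y = 84.8065

84.8065


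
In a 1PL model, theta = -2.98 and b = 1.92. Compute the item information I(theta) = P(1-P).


P = 1/(1+exp(-(-2.98-1.92))) = 0.0074
I = P*(1-P) = 0.0074 * 0.9926
I = 0.0073

0.0073


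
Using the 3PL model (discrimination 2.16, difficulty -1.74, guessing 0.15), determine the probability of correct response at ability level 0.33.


logit = 2.16*(0.33 - -1.74) = 4.4712
P* = 1/(1 + exp(-4.4712)) = 0.9887
P = 0.15 + (1 - 0.15) * 0.9887
P = 0.9904

0.9904


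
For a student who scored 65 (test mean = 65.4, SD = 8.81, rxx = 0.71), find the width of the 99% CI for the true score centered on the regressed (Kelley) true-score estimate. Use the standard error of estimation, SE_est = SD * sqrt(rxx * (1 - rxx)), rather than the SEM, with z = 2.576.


True score estimate = 0.71*65 + 0.29*65.4 = 65.116
SE_est = SD * sqrt(rxx * (1 - rxx)) = 8.81 * sqrt(0.71 * 0.29) = 8.81 * sqrt(0.2059) = 3.997644
CI = T_est +/- z * SE_est, so width = 2 * z * SE_est = 2 * 2.576 * 3.997644
Width = 20.5959

20.5959


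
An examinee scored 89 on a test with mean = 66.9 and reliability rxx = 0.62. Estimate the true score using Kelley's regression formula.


T_est = rxx * X + (1 - rxx) * mean
T_est = 0.62 * 89 + 0.38 * 66.9
T_est = 55.18 + 25.422
T_est = 80.602

80.602


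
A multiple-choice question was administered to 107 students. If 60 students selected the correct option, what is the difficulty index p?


Item difficulty p = number correct / total examinees
p = 60 / 107
p = 0.5607

0.5607


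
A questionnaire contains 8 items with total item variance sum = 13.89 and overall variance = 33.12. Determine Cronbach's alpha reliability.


alpha = (k/(k-1)) * (1 - sum(si^2)/s_total^2)
= (8/7) * (1 - 13.89/33.12)
alpha = 0.6636

0.6636


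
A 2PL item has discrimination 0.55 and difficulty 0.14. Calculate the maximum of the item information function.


For 2PL, max info at theta = b = 0.14
I_max = a^2 / 4 = 0.55^2 / 4
= 0.3025 / 4
I_max = 0.0756

0.0756


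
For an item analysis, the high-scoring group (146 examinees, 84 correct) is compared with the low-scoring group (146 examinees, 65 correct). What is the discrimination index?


p_upper = 84/146 = 0.5753
p_lower = 65/146 = 0.4452
D = 0.5753 - 0.4452 = 0.1301

0.1301


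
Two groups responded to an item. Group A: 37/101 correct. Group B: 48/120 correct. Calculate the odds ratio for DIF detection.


Odds_A = 37/64 = 0.5781
Odds_B = 48/72 = 0.6667
OR = Odds_A / Odds_B = 0.5781 / 0.6667
Exactly, OR = (37 * 72) / (64 * 48) = 2664 / 3072
OR = 0.8672

0.8672


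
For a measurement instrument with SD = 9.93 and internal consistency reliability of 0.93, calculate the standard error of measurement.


SEM = SD * sqrt(1 - rxx)
SEM = 9.93 * sqrt(1 - 0.93)
SEM = 9.93 * sqrt(0.07) = 9.93 * 0.264575
SEM = 2.6272

2.6272


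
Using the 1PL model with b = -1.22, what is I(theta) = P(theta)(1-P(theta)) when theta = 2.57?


P = 1/(1+exp(-(2.57--1.22))) = 0.9779
I = P*(1-P) = 0.9779 * 0.0221
I = 0.0216

0.0216


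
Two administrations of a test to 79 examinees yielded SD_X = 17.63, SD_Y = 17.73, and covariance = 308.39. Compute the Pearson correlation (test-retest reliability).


r = cov(X,Y) / (SD_X * SD_Y)
r = 308.39 / (17.63 * 17.73)
r = 308.39 / 312.5799
r = 0.9866

0.9866


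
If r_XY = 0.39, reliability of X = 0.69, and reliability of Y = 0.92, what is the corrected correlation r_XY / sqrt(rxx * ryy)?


r_corrected = rxy / sqrt(rxx * ryy)
= 0.39 / sqrt(0.69 * 0.92)
= 0.39 / sqrt(0.6348)
= 0.39 / 0.796743
r_corrected = 0.4895

0.4895


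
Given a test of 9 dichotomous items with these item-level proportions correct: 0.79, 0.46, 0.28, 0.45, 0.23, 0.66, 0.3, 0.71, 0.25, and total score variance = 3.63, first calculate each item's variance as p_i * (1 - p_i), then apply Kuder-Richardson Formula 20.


For each item, compute p_i * q_i:
  Item 1: 0.79 * 0.21 = 0.1659
  Item 2: 0.46 * 0.54 = 0.2484
  Item 3: 0.28 * 0.72 = 0.2016
  Item 4: 0.45 * 0.55 = 0.2475
  Item 5: 0.23 * 0.77 = 0.1771
  Item 6: 0.66 * 0.34 = 0.2244
  Item 7: 0.3 * 0.7 = 0.21
  Item 8: 0.71 * 0.29 = 0.2059
  Item 9: 0.25 * 0.75 = 0.1875
Sum(p_i * q_i) = 0.1659 + 0.2484 + 0.2016 + 0.2475 + 0.1771 + 0.2244 + 0.21 + 0.2059 + 0.1875 = 1.8683
KR-20 = (k/(k-1)) * (1 - Sum(p_i*q_i) / Var_total)
= (9/8) * (1 - 1.8683/3.63)
= 1.125 * 0.4853
KR-20 = 0.546

0.546


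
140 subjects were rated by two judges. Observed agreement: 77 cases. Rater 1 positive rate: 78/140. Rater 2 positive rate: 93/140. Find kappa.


P_o = 77/140 = 0.55
P_e = (78*93 + 62*47) / 19600 = 0.518776
kappa = (P_o - P_e) / (1 - P_e)
kappa = (0.55 - 0.518776) / (1 - 0.518776)
kappa = 0.0649

0.0649


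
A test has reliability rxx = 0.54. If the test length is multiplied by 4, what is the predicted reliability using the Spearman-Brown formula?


r_new = (n * rxx) / (1 + (n-1) * rxx)
r_new = (4 * 0.54) / (1 + 3 * 0.54)
r_new = 2.16 / 2.62
r_new = 0.8244

0.8244


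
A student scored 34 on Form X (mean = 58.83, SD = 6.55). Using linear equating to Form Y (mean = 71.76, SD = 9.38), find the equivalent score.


slope = SD_Y / SD_X = 9.38 / 6.55 ~ 1.4321
intercept = mean_Y - slope * mean_X = 71.76 - (9.38 / 6.55) * 58.83 ~ -12.4882
Y = slope * X + intercept. To avoid rounding drift from the rounded slope/intercept, evaluate the equivalent form Y = mean_Y + SD_Y * (X - mean_X) / SD_X at full precision:
Y = 71.76 + 9.38 * (34 - 58.83) / 6.55
Y = 71.76 - 9.38 * 24.83 / 6.55
Y = 71.76 - 232.9054 / 6.55
Y = 71.76 - 35.5581
Y = 36.2019

36.2019


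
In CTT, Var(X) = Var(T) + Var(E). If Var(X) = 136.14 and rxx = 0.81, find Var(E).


var_true = rxx * var_obs = 0.81 * 136.14 = 110.2734
var_error = var_obs - var_true
var_error = 136.14 - 110.2734
var_error = 25.8666

25.8666


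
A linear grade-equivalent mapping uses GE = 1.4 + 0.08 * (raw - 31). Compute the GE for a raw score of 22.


raw - median = 22 - 31 = -9
slope * diff = 0.08 * -9 = -0.72
GE = 1.4 + -0.72
GE = 0.68

0.68


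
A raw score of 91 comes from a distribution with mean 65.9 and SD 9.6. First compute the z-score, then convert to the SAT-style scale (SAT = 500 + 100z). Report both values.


z = (X - mean) / SD = (91 - 65.9) / 9.6
z = 25.1 / 9.6
z = 2.6146
SAT-scale = SAT = 500 + 100z
Carry z at full precision (z = 25.1 / 9.6) into the conversion:
SAT-scale = 500 + 100 * (25.1 / 9.6) = 500 + 2510 / 9.6
SAT-scale = 500 + 261.4583
SAT-scale = 761.4583

761.4583


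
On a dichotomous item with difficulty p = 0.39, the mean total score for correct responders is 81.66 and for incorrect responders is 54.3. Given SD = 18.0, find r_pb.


q = 1 - p = 0.61
rpb = ((M1 - M0) / SD) * sqrt(p * q)
rpb = ((81.66 - 54.3) / 18.0) * sqrt(0.39 * 0.61)
rpb = 0.7414

0.7414


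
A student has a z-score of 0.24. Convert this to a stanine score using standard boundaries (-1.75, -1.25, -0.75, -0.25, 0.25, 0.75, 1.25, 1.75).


Stanine boundaries: [-1.75, -1.25, -0.75, -0.25, 0.25, 0.75, 1.25, 1.75]
z = 0.24
Check each boundary:
  z >= -1.75 -> could be stanine 2
  z >= -1.25 -> could be stanine 3
  z >= -0.75 -> could be stanine 4
  z >= -0.25 -> could be stanine 5
  z < 0.25
  z < 0.75
  z < 1.25
  z < 1.75
Highest qualifying boundary gives stanine = 5

5


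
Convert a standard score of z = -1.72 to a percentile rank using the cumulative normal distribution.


CDF(z) = 0.5 * (1 + erf(z/sqrt(2)))
erf(-1.2162) = -0.9146
CDF = 0.0427
Percentile rank = 0.0427 * 100 = 4.27

4.27


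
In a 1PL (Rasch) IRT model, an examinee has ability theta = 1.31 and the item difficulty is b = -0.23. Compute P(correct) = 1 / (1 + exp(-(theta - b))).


theta - b = 1.31 - -0.23 = 1.54
exp(-(theta - b)) = exp(-1.54) = 0.2144
P = 1 / (1 + 0.2144)
P = 0.8235

0.8235


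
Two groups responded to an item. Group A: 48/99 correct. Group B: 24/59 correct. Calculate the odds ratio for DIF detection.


Odds_A = 48/51 = 0.9412
Odds_B = 24/35 = 0.6857
OR = Odds_A / Odds_B = 0.9412 / 0.6857
Exactly, OR = (48 * 35) / (51 * 24) = 1680 / 1224
OR = 1.3725

1.3725


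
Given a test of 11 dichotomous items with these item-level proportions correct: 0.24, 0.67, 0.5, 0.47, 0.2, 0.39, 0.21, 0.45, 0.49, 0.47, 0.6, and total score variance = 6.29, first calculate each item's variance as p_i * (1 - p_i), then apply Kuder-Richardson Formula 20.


For each item, compute p_i * q_i:
  Item 1: 0.24 * 0.76 = 0.1824
  Item 2: 0.67 * 0.33 = 0.2211
  Item 3: 0.5 * 0.5 = 0.25
  Item 4: 0.47 * 0.53 = 0.2491
  Item 5: 0.2 * 0.8 = 0.16
  Item 6: 0.39 * 0.61 = 0.2379
  Item 7: 0.21 * 0.79 = 0.1659
  Item 8: 0.45 * 0.55 = 0.2475
  Item 9: 0.49 * 0.51 = 0.2499
  Item 10: 0.47 * 0.53 = 0.2491
  Item 11: 0.6 * 0.4 = 0.24
Sum(p_i * q_i) = 0.1824 + 0.2211 + 0.25 + 0.2491 + 0.16 + 0.2379 + 0.1659 + 0.2475 + 0.2499 + 0.2491 + 0.24 = 2.4529
KR-20 = (k/(k-1)) * (1 - Sum(p_i*q_i) / Var_total)
= (11/10) * (1 - 2.4529/6.29)
= 1.1 * 0.61
KR-20 = 0.671

0.671


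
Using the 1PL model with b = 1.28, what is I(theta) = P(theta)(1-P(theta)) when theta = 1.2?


P = 1/(1+exp(-(1.2-1.28))) = 0.48
I = P*(1-P) = 0.48 * 0.52
I = 0.2496

0.2496


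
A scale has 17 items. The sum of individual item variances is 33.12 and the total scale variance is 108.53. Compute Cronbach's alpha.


alpha = (k/(k-1)) * (1 - sum(si^2)/s_total^2)
= (17/16) * (1 - 33.12/108.53)
alpha = 0.7383

0.7383


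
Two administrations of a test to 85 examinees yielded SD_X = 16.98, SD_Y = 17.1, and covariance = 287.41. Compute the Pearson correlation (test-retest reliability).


r = cov(X,Y) / (SD_X * SD_Y)
r = 287.41 / (16.98 * 17.1)
r = 287.41 / 290.358
r = 0.9898

0.9898


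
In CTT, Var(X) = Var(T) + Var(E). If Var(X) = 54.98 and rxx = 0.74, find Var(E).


var_true = rxx * var_obs = 0.74 * 54.98 = 40.6852
var_error = var_obs - var_true
var_error = 54.98 - 40.6852
var_error = 14.2948

14.2948


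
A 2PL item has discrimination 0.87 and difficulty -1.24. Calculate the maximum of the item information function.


For 2PL, max info at theta = b = -1.24
I_max = a^2 / 4 = 0.87^2 / 4
= 0.7569 / 4
I_max = 0.1892

0.1892


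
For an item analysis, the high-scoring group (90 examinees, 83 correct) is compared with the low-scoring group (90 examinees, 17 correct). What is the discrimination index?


p_upper = 83/90 = 0.9222
p_lower = 17/90 = 0.1889
D = 0.9222 - 0.1889 = 0.7333

0.7333


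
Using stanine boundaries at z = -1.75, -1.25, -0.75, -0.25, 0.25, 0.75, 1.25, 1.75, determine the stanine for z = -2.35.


Stanine boundaries: [-1.75, -1.25, -0.75, -0.25, 0.25, 0.75, 1.25, 1.75]
z = -2.35
Check each boundary:
  z < -1.75
  z < -1.25
  z < -0.75
  z < -0.25
  z < 0.25
  z < 0.75
  z < 1.25
  z < 1.75
Highest qualifying boundary gives stanine = 1

1


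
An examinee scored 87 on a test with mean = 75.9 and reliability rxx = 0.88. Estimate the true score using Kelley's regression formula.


T_est = rxx * X + (1 - rxx) * mean
T_est = 0.88 * 87 + 0.12 * 75.9
T_est = 76.56 + 9.108
T_est = 85.668

85.668


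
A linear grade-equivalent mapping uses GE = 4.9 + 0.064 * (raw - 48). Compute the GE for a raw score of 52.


raw - median = 52 - 48 = 4
slope * diff = 0.064 * 4 = 0.256
GE = 4.9 + 0.256
GE = 5.156

5.156


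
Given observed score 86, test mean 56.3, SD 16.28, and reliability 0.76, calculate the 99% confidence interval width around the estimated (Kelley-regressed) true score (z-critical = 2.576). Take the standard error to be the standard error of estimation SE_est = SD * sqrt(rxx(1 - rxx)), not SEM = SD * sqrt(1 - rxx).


True score estimate = 0.76*86 + 0.24*56.3 = 78.872
SE_est = SD * sqrt(rxx * (1 - rxx)) = 16.28 * sqrt(0.76 * 0.24) = 16.28 * sqrt(0.1824) = 6.952913
CI = T_est +/- z * SE_est, so width = 2 * z * SE_est = 2 * 2.576 * 6.952913
Width = 35.8214

35.8214


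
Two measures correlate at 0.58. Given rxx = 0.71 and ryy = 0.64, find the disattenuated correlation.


r_corrected = rxy / sqrt(rxx * ryy)
= 0.58 / sqrt(0.71 * 0.64)
= 0.58 / sqrt(0.4544)
= 0.58 / 0.674092
r_corrected = 0.8604

0.8604


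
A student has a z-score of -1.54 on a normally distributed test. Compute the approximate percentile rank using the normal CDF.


CDF(z) = 0.5 * (1 + erf(z/sqrt(2)))
erf(-1.0889) = -0.8764
CDF = 0.0618
Percentile rank = 0.0618 * 100 = 6.18

6.18


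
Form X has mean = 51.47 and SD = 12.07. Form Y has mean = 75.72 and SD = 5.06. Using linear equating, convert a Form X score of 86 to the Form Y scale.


slope = SD_Y / SD_X = 5.06 / 12.07 ~ 0.4192
intercept = mean_Y - slope * mean_X = 75.72 - (5.06 / 12.07) * 51.47 ~ 54.1427
Y = slope * X + intercept. To avoid rounding drift from the rounded slope/intercept, evaluate the equivalent form Y = mean_Y + SD_Y * (X - mean_X) / SD_X at full precision:
Y = 75.72 + 5.06 * (86 - 51.47) / 12.07
Y = 75.72 + 5.06 * 34.53 / 12.07
Y = 75.72 + 174.7218 / 12.07
Y = 75.72 + 14.4757
Y = 90.1957

90.1957


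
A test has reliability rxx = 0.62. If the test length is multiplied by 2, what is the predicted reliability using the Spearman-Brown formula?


r_new = (n * rxx) / (1 + (n-1) * rxx)
r_new = (2 * 0.62) / (1 + 1 * 0.62)
r_new = 1.24 / 1.62
r_new = 0.7654

0.7654


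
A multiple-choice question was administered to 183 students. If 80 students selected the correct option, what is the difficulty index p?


Item difficulty p = number correct / total examinees
p = 80 / 183
p = 0.4372

0.4372


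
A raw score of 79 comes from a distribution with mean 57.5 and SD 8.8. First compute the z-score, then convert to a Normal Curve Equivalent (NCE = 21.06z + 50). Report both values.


z = (X - mean) / SD = (79 - 57.5) / 8.8
z = 21.5 / 8.8
z = 2.4432
NCE = NCE = 21.06z + 50
Carry z at full precision (z = 21.5 / 8.8) into the conversion:
NCE = 21.06 * (21.5 / 8.8) + 50 = 452.79 / 8.8 + 50
NCE = 51.4534 + 50
NCE = 101.4534

101.4534


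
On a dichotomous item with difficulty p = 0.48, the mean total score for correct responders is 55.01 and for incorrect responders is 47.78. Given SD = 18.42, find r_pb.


q = 1 - p = 0.52
rpb = ((M1 - M0) / SD) * sqrt(p * q)
rpb = ((55.01 - 47.78) / 18.42) * sqrt(0.48 * 0.52)
rpb = 0.1961

0.1961


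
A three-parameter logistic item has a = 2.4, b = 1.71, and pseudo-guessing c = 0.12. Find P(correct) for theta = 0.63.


logit = 2.4*(0.63 - 1.71) = -2.592
P* = 1/(1 + exp(--2.592)) = 0.0697
P = 0.12 + (1 - 0.12) * 0.0697
P = 0.1813

0.1813


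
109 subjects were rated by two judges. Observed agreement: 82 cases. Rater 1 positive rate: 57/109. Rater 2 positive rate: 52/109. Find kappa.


P_o = 82/109 = 0.752294
P_e = (57*52 + 52*57) / 11881 = 0.498948
kappa = (P_o - P_e) / (1 - P_e)
kappa = (0.752294 - 0.498948) / (1 - 0.498948)
kappa = 0.5056

0.5056


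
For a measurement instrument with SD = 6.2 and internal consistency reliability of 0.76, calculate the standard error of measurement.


SEM = SD * sqrt(1 - rxx)
SEM = 6.2 * sqrt(1 - 0.76)
SEM = 6.2 * sqrt(0.24) = 6.2 * 0.489898
SEM = 3.0374

3.0374


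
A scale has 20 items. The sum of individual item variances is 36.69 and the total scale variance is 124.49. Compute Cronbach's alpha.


alpha = (k/(k-1)) * (1 - sum(si^2)/s_total^2)
= (20/19) * (1 - 36.69/124.49)
alpha = 0.7424

0.7424


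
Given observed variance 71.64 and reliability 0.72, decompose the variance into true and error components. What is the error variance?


var_true = rxx * var_obs = 0.72 * 71.64 = 51.5808
var_error = var_obs - var_true
var_error = 71.64 - 51.5808
var_error = 20.0592

20.0592


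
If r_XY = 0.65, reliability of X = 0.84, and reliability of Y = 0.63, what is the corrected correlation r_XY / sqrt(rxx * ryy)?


r_corrected = rxy / sqrt(rxx * ryy)
= 0.65 / sqrt(0.84 * 0.63)
= 0.65 / sqrt(0.5292)
= 0.65 / 0.727461
r_corrected = 0.8935

0.8935


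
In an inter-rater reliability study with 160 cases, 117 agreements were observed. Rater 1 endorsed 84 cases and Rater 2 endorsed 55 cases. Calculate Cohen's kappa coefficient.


P_o = 117/160 = 0.73125
P_e = (84*55 + 76*105) / 25600 = 0.492188
kappa = (P_o - P_e) / (1 - P_e)
kappa = (0.73125 - 0.492188) / (1 - 0.492188)
kappa = 0.4708

0.4708


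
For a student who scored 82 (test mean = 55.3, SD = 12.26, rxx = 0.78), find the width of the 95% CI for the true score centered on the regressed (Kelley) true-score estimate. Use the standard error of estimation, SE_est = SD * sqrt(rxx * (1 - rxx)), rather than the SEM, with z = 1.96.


True score estimate = 0.78*82 + 0.22*55.3 = 76.126
SE_est = SD * sqrt(rxx * (1 - rxx)) = 12.26 * sqrt(0.78 * 0.22) = 12.26 * sqrt(0.1716) = 5.07866
CI = T_est +/- z * SE_est, so width = 2 * z * SE_est = 2 * 1.96 * 5.07866
Width = 19.9083

19.9083


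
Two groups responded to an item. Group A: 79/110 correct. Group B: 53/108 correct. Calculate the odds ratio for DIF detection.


Odds_A = 79/31 = 2.5484
Odds_B = 53/55 = 0.9636
OR = Odds_A / Odds_B = 2.5484 / 0.9636
Exactly, OR = (79 * 55) / (31 * 53) = 4345 / 1643
OR = 2.6446

2.6446


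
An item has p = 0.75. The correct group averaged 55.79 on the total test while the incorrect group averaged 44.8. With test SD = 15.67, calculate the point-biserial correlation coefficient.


q = 1 - p = 0.25
rpb = ((M1 - M0) / SD) * sqrt(p * q)
rpb = ((55.79 - 44.8) / 15.67) * sqrt(0.75 * 0.25)
rpb = 0.3037

0.3037


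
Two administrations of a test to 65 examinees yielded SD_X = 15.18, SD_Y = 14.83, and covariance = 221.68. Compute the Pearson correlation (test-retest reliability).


r = cov(X,Y) / (SD_X * SD_Y)
r = 221.68 / (15.18 * 14.83)
r = 221.68 / 225.1194
r = 0.9847

0.9847


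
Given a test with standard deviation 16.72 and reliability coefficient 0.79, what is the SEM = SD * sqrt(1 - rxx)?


SEM = SD * sqrt(1 - rxx)
SEM = 16.72 * sqrt(1 - 0.79)
SEM = 16.72 * sqrt(0.21) = 16.72 * 0.458258
SEM = 7.6621

7.6621


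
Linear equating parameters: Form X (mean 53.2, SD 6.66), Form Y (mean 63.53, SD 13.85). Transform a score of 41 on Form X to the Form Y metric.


slope = SD_Y / SD_X = 13.85 / 6.66 ~ 2.0796
intercept = mean_Y - slope * mean_X = 63.53 - (13.85 / 6.66) * 53.2 ~ -47.1036
Y = slope * X + intercept. To avoid rounding drift from the rounded slope/intercept, evaluate the equivalent form Y = mean_Y + SD_Y * (X - mean_X) / SD_X at full precision:
Y = 63.53 + 13.85 * (41 - 53.2) / 6.66
Y = 63.53 - 13.85 * 12.2 / 6.66
Y = 63.53 - 168.97 / 6.66
Y = 63.53 - 25.3709
Y = 38.1591

38.1591


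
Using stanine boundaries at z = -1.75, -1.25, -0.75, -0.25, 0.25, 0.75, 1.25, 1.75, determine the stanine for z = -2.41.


Stanine boundaries: [-1.75, -1.25, -0.75, -0.25, 0.25, 0.75, 1.25, 1.75]
z = -2.41
Check each boundary:
  z < -1.75
  z < -1.25
  z < -0.75
  z < -0.25
  z < 0.25
  z < 0.75
  z < 1.25
  z < 1.75
Highest qualifying boundary gives stanine = 1

1


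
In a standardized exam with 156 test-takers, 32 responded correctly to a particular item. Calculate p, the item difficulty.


Item difficulty p = number correct / total examinees
p = 32 / 156
p = 0.2051

0.2051


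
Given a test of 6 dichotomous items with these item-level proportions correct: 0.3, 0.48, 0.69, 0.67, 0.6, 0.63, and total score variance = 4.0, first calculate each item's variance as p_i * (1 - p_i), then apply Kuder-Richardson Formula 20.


For each item, compute p_i * q_i:
  Item 1: 0.3 * 0.7 = 0.21
  Item 2: 0.48 * 0.52 = 0.2496
  Item 3: 0.69 * 0.31 = 0.2139
  Item 4: 0.67 * 0.33 = 0.2211
  Item 5: 0.6 * 0.4 = 0.24
  Item 6: 0.63 * 0.37 = 0.2331
Sum(p_i * q_i) = 0.21 + 0.2496 + 0.2139 + 0.2211 + 0.24 + 0.2331 = 1.3677
KR-20 = (k/(k-1)) * (1 - Sum(p_i*q_i) / Var_total)
= (6/5) * (1 - 1.3677/4.0)
= 1.2 * 0.6581
KR-20 = 0.7897

0.7897


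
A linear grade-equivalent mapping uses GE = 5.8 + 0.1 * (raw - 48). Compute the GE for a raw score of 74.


raw - median = 74 - 48 = 26
slope * diff = 0.1 * 26 = 2.6
GE = 5.8 + 2.6
GE = 8.4

8.4


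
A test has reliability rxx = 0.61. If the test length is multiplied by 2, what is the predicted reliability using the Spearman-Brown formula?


r_new = (n * rxx) / (1 + (n-1) * rxx)
r_new = (2 * 0.61) / (1 + 1 * 0.61)
r_new = 1.22 / 1.61
r_new = 0.7578

0.7578


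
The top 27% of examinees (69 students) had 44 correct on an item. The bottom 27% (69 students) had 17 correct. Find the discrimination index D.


p_upper = 44/69 = 0.6377
p_lower = 17/69 = 0.2464
D = 0.6377 - 0.2464 = 0.3913

0.3913


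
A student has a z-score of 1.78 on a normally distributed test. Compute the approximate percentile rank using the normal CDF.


CDF(z) = 0.5 * (1 + erf(z/sqrt(2)))
erf(1.2587) = 0.9249
CDF = 0.9625
Percentile rank = 0.9625 * 100 = 96.25

96.25


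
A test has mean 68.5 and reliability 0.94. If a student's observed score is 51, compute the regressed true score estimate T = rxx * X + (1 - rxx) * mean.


T_est = rxx * X + (1 - rxx) * mean
T_est = 0.94 * 51 + 0.06 * 68.5
T_est = 47.94 + 4.11
T_est = 52.05

52.05


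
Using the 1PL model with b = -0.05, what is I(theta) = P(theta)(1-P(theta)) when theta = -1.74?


P = 1/(1+exp(-(-1.74--0.05))) = 0.1558
I = P*(1-P) = 0.1558 * 0.8442
I = 0.1315

0.1315


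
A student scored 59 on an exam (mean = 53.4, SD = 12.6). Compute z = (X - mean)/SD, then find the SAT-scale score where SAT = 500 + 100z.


z = (X - mean) / SD = (59 - 53.4) / 12.6
z = 5.6 / 12.6
z = 0.4444
SAT-scale = SAT = 500 + 100z
Carry z at full precision (z = 5.6 / 12.6) into the conversion:
SAT-scale = 500 + 100 * (5.6 / 12.6) = 500 + 560 / 12.6
SAT-scale = 500 + 44.4444
SAT-scale = 544.4444

544.4444


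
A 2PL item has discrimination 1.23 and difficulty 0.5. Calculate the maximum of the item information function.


For 2PL, max info at theta = b = 0.5
I_max = a^2 / 4 = 1.23^2 / 4
= 1.5129 / 4
I_max = 0.3782

0.3782


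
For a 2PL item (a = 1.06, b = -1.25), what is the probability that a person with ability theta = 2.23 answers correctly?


a*(theta - b) = 1.06 * (2.23 - -1.25) = 3.6888
exp(-3.6888) = 0.025
P = 1 / (1 + 0.025)
P = 0.9756

0.9756


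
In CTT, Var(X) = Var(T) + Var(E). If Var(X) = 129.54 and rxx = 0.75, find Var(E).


var_true = rxx * var_obs = 0.75 * 129.54 = 97.155
var_error = var_obs - var_true
var_error = 129.54 - 97.155
var_error = 32.385

32.385


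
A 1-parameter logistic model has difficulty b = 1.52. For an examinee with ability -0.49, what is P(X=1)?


theta - b = -0.49 - 1.52 = -2.01
exp(-(theta - b)) = exp(2.01) = 7.4633
P = 1 / (1 + 7.4633)
P = 0.1182

0.1182


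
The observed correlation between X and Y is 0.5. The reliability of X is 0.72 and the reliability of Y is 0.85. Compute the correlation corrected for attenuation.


r_corrected = rxy / sqrt(rxx * ryy)
= 0.5 / sqrt(0.72 * 0.85)
= 0.5 / sqrt(0.612)
= 0.5 / 0.782304
r_corrected = 0.6391

0.6391


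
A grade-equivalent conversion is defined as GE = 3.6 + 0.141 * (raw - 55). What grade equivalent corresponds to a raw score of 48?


raw - median = 48 - 55 = -7
slope * diff = 0.141 * -7 = -0.987
GE = 3.6 + -0.987
GE = 2.613

2.613


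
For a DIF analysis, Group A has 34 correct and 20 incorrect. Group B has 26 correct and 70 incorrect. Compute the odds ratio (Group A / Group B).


Odds_A = 34/20 = 1.7
Odds_B = 26/70 = 0.3714
OR = Odds_A / Odds_B = 1.7 / 0.3714
Exactly, OR = (34 * 70) / (20 * 26) = 2380 / 520
OR = 4.5769

4.5769


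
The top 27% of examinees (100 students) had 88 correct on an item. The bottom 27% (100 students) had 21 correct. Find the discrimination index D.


p_upper = 88/100 = 0.88
p_lower = 21/100 = 0.21
D = 0.88 - 0.21 = 0.67

0.67


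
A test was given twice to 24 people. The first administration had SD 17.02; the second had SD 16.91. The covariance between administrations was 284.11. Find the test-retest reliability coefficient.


r = cov(X,Y) / (SD_X * SD_Y)
r = 284.11 / (17.02 * 16.91)
r = 284.11 / 287.8082
r = 0.9872

0.9872


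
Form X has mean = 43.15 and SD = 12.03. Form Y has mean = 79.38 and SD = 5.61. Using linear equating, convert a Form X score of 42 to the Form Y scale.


slope = SD_Y / SD_X = 5.61 / 12.03 ~ 0.4663
intercept = mean_Y - slope * mean_X = 79.38 - (5.61 / 12.03) * 43.15 ~ 59.2577
Y = slope * X + intercept. To avoid rounding drift from the rounded slope/intercept, evaluate the equivalent form Y = mean_Y + SD_Y * (X - mean_X) / SD_X at full precision:
Y = 79.38 + 5.61 * (42 - 43.15) / 12.03
Y = 79.38 - 5.61 * 1.15 / 12.03
Y = 79.38 - 6.4515 / 12.03
Y = 79.38 - 0.5363
Y = 78.8437

78.8437


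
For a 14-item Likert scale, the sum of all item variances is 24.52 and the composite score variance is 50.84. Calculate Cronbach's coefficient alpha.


alpha = (k/(k-1)) * (1 - sum(si^2)/s_total^2)
= (14/13) * (1 - 24.52/50.84)
alpha = 0.5575

0.5575


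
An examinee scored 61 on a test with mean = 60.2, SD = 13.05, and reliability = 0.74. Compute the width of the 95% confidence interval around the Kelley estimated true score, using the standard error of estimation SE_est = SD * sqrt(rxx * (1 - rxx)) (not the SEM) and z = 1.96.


True score estimate = 0.74*61 + 0.26*60.2 = 60.792
SE_est = SD * sqrt(rxx * (1 - rxx)) = 13.05 * sqrt(0.74 * 0.26) = 13.05 * sqrt(0.1924) = 5.724177
CI = T_est +/- z * SE_est, so width = 2 * z * SE_est = 2 * 1.96 * 5.724177
Width = 22.4388

22.4388


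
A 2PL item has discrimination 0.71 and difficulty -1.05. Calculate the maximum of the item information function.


For 2PL, max info at theta = b = -1.05
I_max = a^2 / 4 = 0.71^2 / 4
= 0.5041 / 4
I_max = 0.126

0.126


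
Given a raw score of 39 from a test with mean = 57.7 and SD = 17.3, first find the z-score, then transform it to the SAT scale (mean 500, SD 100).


z = (X - mean) / SD = (39 - 57.7) / 17.3
z = -18.7 / 17.3
z = -1.0809
SAT-scale = SAT = 500 + 100z
Carry z at full precision (z = -18.7 / 17.3) into the conversion:
SAT-scale = 500 + 100 * (-18.7 / 17.3) = 500 + -1870 / 17.3
SAT-scale = 500 + -108.0925
SAT-scale = 391.9075

391.9075


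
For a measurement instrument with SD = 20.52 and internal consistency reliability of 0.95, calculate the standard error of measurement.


SEM = SD * sqrt(1 - rxx)
SEM = 20.52 * sqrt(1 - 0.95)
SEM = 20.52 * sqrt(0.05) = 20.52 * 0.223607
SEM = 4.5884

4.5884


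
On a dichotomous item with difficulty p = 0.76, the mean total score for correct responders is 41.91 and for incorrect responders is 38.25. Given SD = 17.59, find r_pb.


q = 1 - p = 0.24
rpb = ((M1 - M0) / SD) * sqrt(p * q)
rpb = ((41.91 - 38.25) / 17.59) * sqrt(0.76 * 0.24)
rpb = 0.0889

0.0889


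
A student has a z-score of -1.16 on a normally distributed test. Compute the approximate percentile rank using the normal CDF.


CDF(z) = 0.5 * (1 + erf(z/sqrt(2)))
erf(-0.8202) = -0.754
CDF = 0.123
Percentile rank = 0.123 * 100 = 12.3

12.3


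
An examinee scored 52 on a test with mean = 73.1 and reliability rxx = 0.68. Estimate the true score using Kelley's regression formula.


T_est = rxx * X + (1 - rxx) * mean
T_est = 0.68 * 52 + 0.32 * 73.1
T_est = 35.36 + 23.392
T_est = 58.752

58.752


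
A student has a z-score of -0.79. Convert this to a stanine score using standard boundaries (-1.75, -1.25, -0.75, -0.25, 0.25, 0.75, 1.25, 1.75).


Stanine boundaries: [-1.75, -1.25, -0.75, -0.25, 0.25, 0.75, 1.25, 1.75]
z = -0.79
Check each boundary:
  z >= -1.75 -> could be stanine 2
  z >= -1.25 -> could be stanine 3
  z < -0.75
  z < -0.25
  z < 0.25
  z < 0.75
  z < 1.25
  z < 1.75
Highest qualifying boundary gives stanine = 3

3


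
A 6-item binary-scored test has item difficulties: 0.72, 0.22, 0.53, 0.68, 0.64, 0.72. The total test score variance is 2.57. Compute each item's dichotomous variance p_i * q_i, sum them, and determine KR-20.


For each item, compute p_i * q_i:
  Item 1: 0.72 * 0.28 = 0.2016
  Item 2: 0.22 * 0.78 = 0.1716
  Item 3: 0.53 * 0.47 = 0.2491
  Item 4: 0.68 * 0.32 = 0.2176
  Item 5: 0.64 * 0.36 = 0.2304
  Item 6: 0.72 * 0.28 = 0.2016
Sum(p_i * q_i) = 0.2016 + 0.1716 + 0.2491 + 0.2176 + 0.2304 + 0.2016 = 1.2719
KR-20 = (k/(k-1)) * (1 - Sum(p_i*q_i) / Var_total)
= (6/5) * (1 - 1.2719/2.57)
= 1.2 * 0.5051
KR-20 = 0.6061

0.6061


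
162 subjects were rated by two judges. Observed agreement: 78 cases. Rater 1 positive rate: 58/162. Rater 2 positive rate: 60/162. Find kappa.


P_o = 78/162 = 0.481481
P_e = (58*60 + 104*102) / 26244 = 0.536808
kappa = (P_o - P_e) / (1 - P_e)
kappa = (0.481481 - 0.536808) / (1 - 0.536808)
kappa = -0.1194

-0.1194


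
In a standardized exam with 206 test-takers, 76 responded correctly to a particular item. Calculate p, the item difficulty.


Item difficulty p = number correct / total examinees
p = 76 / 206
p = 0.3689

0.3689


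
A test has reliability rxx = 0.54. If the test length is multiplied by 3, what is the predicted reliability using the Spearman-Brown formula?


r_new = (n * rxx) / (1 + (n-1) * rxx)
r_new = (3 * 0.54) / (1 + 2 * 0.54)
r_new = 1.62 / 2.08
r_new = 0.7788

0.7788


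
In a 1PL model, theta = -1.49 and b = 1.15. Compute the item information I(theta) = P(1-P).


P = 1/(1+exp(-(-1.49-1.15))) = 0.0666
I = P*(1-P) = 0.0666 * 0.9334
I = 0.0622

0.0622


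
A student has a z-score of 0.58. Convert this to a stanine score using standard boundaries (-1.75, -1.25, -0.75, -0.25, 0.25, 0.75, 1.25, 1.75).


Stanine boundaries: [-1.75, -1.25, -0.75, -0.25, 0.25, 0.75, 1.25, 1.75]
z = 0.58
Check each boundary:
  z >= -1.75 -> could be stanine 2
  z >= -1.25 -> could be stanine 3
  z >= -0.75 -> could be stanine 4
  z >= -0.25 -> could be stanine 5
  z >= 0.25 -> could be stanine 6
  z < 0.75
  z < 1.25
  z < 1.75
Highest qualifying boundary gives stanine = 6

6


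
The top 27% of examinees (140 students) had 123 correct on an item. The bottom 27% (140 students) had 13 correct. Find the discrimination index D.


p_upper = 123/140 = 0.8786
p_lower = 13/140 = 0.0929
D = 0.8786 - 0.0929 = 0.7857

0.7857


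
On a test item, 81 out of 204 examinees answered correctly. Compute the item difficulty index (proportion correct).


Item difficulty p = number correct / total examinees
p = 81 / 204
p = 0.3971

0.3971


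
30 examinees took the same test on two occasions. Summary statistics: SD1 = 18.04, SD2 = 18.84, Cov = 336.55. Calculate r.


r = cov(X,Y) / (SD_X * SD_Y)
r = 336.55 / (18.04 * 18.84)
r = 336.55 / 339.8736
r = 0.9902

0.9902


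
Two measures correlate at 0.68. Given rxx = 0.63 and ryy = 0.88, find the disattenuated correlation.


r_corrected = rxy / sqrt(rxx * ryy)
= 0.68 / sqrt(0.63 * 0.88)
= 0.68 / sqrt(0.5544)
= 0.68 / 0.74458
r_corrected = 0.9133

0.9133


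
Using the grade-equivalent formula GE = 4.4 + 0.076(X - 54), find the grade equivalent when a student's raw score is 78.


raw - median = 78 - 54 = 24
slope * diff = 0.076 * 24 = 1.824
GE = 4.4 + 1.824
GE = 6.224

6.224


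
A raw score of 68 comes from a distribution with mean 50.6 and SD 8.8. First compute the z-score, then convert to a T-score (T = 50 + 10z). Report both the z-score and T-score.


z = (X - mean) / SD = (68 - 50.6) / 8.8
z = 17.4 / 8.8
z = 1.9773
T-score = T = 50 + 10z
Carry z at full precision (z = 17.4 / 8.8) into the conversion:
T-score = 50 + 10 * (17.4 / 8.8) = 50 + 174 / 8.8
T-score = 50 + 19.7727
T-score = 69.7727

69.7727


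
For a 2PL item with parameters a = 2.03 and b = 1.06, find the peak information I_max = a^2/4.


For 2PL, max info at theta = b = 1.06
I_max = a^2 / 4 = 2.03^2 / 4
= 4.1209 / 4
I_max = 1.0302

1.0302


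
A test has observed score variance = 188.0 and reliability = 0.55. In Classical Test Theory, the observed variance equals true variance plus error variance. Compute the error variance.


var_true = rxx * var_obs = 0.55 * 188.0 = 103.4
var_error = var_obs - var_true
var_error = 188.0 - 103.4
var_error = 84.6

84.6


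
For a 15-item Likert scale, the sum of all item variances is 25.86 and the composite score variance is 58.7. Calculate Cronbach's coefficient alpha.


alpha = (k/(k-1)) * (1 - sum(si^2)/s_total^2)
= (15/14) * (1 - 25.86/58.7)
alpha = 0.5994

0.5994


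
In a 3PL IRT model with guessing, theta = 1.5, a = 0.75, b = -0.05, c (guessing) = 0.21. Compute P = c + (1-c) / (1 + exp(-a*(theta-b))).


logit = 0.75*(1.5 - -0.05) = 1.1625
P* = 1/(1 + exp(-1.1625)) = 0.7618
P = 0.21 + (1 - 0.21) * 0.7618
P = 0.8118

0.8118


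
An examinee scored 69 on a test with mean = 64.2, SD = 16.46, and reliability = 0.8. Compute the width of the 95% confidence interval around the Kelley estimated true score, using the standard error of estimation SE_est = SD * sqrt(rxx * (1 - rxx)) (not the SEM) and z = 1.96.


True score estimate = 0.8*69 + 0.2*64.2 = 68.04
SE_est = SD * sqrt(rxx * (1 - rxx)) = 16.46 * sqrt(0.8 * 0.2) = 16.46 * sqrt(0.16) = 6.584
CI = T_est +/- z * SE_est, so width = 2 * z * SE_est = 2 * 1.96 * 6.584
Width = 25.8093

25.8093


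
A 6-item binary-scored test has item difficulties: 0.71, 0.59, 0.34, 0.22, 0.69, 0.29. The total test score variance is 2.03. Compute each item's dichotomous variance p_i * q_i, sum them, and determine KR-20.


For each item, compute p_i * q_i:
  Item 1: 0.71 * 0.29 = 0.2059
  Item 2: 0.59 * 0.41 = 0.2419
  Item 3: 0.34 * 0.66 = 0.2244
  Item 4: 0.22 * 0.78 = 0.1716
  Item 5: 0.69 * 0.31 = 0.2139
  Item 6: 0.29 * 0.71 = 0.2059
Sum(p_i * q_i) = 0.2059 + 0.2419 + 0.2244 + 0.1716 + 0.2139 + 0.2059 = 1.2636
KR-20 = (k/(k-1)) * (1 - Sum(p_i*q_i) / Var_total)
= (6/5) * (1 - 1.2636/2.03)
= 1.2 * 0.3775
KR-20 = 0.453

0.453


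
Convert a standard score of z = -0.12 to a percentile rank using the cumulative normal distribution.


CDF(z) = 0.5 * (1 + erf(z/sqrt(2)))
erf(-0.0849) = -0.0955
CDF = 0.4522
Percentile rank = 0.4522 * 100 = 45.22

45.22


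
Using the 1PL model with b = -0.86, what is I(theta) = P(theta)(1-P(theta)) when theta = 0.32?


P = 1/(1+exp(-(0.32--0.86))) = 0.7649
I = P*(1-P) = 0.7649 * 0.2351
I = 0.1798

0.1798


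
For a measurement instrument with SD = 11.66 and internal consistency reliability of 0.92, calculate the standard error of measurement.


SEM = SD * sqrt(1 - rxx)
SEM = 11.66 * sqrt(1 - 0.92)
SEM = 11.66 * sqrt(0.08) = 11.66 * 0.282843
SEM = 3.2979

3.2979


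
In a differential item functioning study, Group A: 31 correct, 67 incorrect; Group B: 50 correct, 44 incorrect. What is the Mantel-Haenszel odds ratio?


Odds_A = 31/67 = 0.4627
Odds_B = 50/44 = 1.1364
OR = Odds_A / Odds_B = 0.4627 / 1.1364
Exactly, OR = (31 * 44) / (67 * 50) = 1364 / 3350
OR = 0.4072

0.4072


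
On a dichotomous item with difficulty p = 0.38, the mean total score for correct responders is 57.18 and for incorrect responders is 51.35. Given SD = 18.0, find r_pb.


q = 1 - p = 0.62
rpb = ((M1 - M0) / SD) * sqrt(p * q)
rpb = ((57.18 - 51.35) / 18.0) * sqrt(0.38 * 0.62)
rpb = 0.1572

0.1572


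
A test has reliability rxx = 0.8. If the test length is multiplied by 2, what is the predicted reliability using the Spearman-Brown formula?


r_new = (n * rxx) / (1 + (n-1) * rxx)
r_new = (2 * 0.8) / (1 + 1 * 0.8)
r_new = 1.6 / 1.8
r_new = 0.8889

0.8889


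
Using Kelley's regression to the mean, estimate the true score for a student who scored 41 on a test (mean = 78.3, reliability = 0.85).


T_est = rxx * X + (1 - rxx) * mean
T_est = 0.85 * 41 + 0.15 * 78.3
T_est = 34.85 + 11.745
T_est = 46.595

46.595


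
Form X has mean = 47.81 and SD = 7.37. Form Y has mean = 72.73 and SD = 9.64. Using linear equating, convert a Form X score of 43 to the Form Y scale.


slope = SD_Y / SD_X = 9.64 / 7.37 ~ 1.308
intercept = mean_Y - slope * mean_X = 72.73 - (9.64 / 7.37) * 47.81 ~ 10.1943
Y = slope * X + intercept. To avoid rounding drift from the rounded slope/intercept, evaluate the equivalent form Y = mean_Y + SD_Y * (X - mean_X) / SD_X at full precision:
Y = 72.73 + 9.64 * (43 - 47.81) / 7.37
Y = 72.73 - 9.64 * 4.81 / 7.37
Y = 72.73 - 46.3684 / 7.37
Y = 72.73 - 6.2915
Y = 66.4385

66.4385


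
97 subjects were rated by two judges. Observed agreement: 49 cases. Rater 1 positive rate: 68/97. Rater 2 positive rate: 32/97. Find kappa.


P_o = 49/97 = 0.505155
P_e = (68*32 + 29*65) / 9409 = 0.431608
kappa = (P_o - P_e) / (1 - P_e)
kappa = (0.505155 - 0.431608) / (1 - 0.431608)
kappa = 0.1294

0.1294


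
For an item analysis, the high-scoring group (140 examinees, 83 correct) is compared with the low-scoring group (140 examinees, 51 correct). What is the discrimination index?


p_upper = 83/140 = 0.5929
p_lower = 51/140 = 0.3643
D = 0.5929 - 0.3643 = 0.2286

0.2286
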